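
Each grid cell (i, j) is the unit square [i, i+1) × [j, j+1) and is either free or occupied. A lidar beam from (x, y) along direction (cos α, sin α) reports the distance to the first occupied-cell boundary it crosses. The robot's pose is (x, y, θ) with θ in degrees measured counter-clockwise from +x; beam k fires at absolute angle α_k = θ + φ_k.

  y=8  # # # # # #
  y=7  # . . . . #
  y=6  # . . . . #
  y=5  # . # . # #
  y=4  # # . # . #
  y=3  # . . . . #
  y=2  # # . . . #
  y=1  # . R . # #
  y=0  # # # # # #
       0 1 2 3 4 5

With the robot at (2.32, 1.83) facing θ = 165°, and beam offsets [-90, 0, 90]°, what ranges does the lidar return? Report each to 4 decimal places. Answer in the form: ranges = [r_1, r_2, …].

beam 1: φ=-90°, α=75°
  dir = (cos 75°, sin 75°) = (0.2588, 0.9659); from cell (2,1)
  next x-line at t=2.6273, next y-line at t=0.1760; Δt_x=3.8637, Δt_y=1.0353
    y: enter (2,2) at t=0.1760
    y: enter (2,3) at t=1.2113
    y: enter (2,4) at t=2.2465
    x: enter (3,4) at t=2.6273 ← occupied
  → r_1 = 2.6273
beam 2: φ=0°, α=165°
  dir = (cos 165°, sin 165°) = (-0.9659, 0.2588); from cell (2,1)
  next x-line at t=0.3313, next y-line at t=0.6568; Δt_x=1.0353, Δt_y=3.8637
    x: enter (1,1) at t=0.3313
    y: enter (1,2) at t=0.6568 ← occupied
  → r_2 = 0.6568
beam 3: φ=90°, α=255°
  dir = (cos 255°, sin 255°) = (-0.2588, -0.9659); from cell (2,1)
  next x-line at t=1.2364, next y-line at t=0.8593; Δt_x=3.8637, Δt_y=1.0353
    y: enter (2,0) at t=0.8593 ← occupied
  → r_3 = 0.8593

ranges = [2.6273, 0.6568, 0.8593]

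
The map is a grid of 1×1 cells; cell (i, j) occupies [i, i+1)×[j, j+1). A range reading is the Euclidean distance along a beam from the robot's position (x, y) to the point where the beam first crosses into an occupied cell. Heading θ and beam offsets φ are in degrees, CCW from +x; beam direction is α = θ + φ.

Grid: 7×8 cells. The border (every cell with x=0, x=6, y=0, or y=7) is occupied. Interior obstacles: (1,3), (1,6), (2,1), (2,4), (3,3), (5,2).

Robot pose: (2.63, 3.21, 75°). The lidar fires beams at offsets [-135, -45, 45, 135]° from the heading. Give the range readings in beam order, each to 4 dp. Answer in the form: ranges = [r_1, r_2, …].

ranges = [2.5519, 0.4272, 0.9122, 1.8822]

beam 1: φ=-135°, α=300°
  cosα=0.5000 sinα=-0.8660 | (2,3) | tMaxX 0.7400 tMaxY 0.2425 | tΔX 2.0000 tΔY 1.1547
    t=0.2425 [y] (2,2)
    t=0.7400 [x] (3,2)
    t=1.3972 [y] (3,1)
    t=2.5519 [y] (3,0) — stop
  → r_1 = 2.5519
beam 2: φ=-45°, α=30°
  cosα=0.8660 sinα=0.5000 | (2,3) | tMaxX 0.4272 tMaxY 1.5800 | tΔX 1.1547 tΔY 2.0000
    t=0.4272 [x] (3,3) — stop
  → r_2 = 0.4272
beam 3: φ=45°, α=120°
  cosα=-0.5000 sinα=0.8660 | (2,3) | tMaxX 1.2600 tMaxY 0.9122 | tΔX 2.0000 tΔY 1.1547
    t=0.9122 [y] (2,4) — stop
  → r_3 = 0.9122
beam 4: φ=135°, α=210°
  cosα=-0.8660 sinα=-0.5000 | (2,3) | tMaxX 0.7275 tMaxY 0.4200 | tΔX 1.1547 tΔY 2.0000
    t=0.4200 [y] (2,2)
    t=0.7275 [x] (1,2)
    t=1.8822 [x] (0,2) — stop
  → r_4 = 1.8822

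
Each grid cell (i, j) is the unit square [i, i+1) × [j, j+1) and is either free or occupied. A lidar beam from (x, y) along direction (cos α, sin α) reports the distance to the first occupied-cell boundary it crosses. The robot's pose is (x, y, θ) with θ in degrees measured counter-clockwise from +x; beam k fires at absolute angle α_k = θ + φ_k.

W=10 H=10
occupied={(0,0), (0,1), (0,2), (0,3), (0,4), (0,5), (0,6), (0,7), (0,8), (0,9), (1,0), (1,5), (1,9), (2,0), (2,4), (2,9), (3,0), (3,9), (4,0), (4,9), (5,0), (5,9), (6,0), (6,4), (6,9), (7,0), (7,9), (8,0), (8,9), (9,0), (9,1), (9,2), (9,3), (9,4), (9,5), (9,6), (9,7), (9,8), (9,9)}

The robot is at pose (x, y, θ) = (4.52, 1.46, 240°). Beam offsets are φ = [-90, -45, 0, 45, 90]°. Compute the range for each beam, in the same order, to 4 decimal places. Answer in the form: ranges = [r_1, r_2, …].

beam 1: φ=-90°, α=150°
  cosα=-0.8660 sinα=0.5000 | (4,1) | tMaxX 0.6004 tMaxY 1.0800 | tΔX 1.1547 tΔY 2.0000
    t=0.6004 [x] (3,1)
    t=1.0800 [y] (3,2)
    t=1.7551 [x] (2,2)
    t=2.9098 [x] (1,2)
    t=3.0800 [y] (1,3)
    t=4.0645 [x] (0,3) — stop
  → r_1 = 4.0645
beam 2: φ=-45°, α=195°
  cosα=-0.9659 sinα=-0.2588 | (4,1) | tMaxX 0.5383 tMaxY 1.7773 | tΔX 1.0353 tΔY 3.8637
    t=0.5383 [x] (3,1)
    t=1.5736 [x] (2,1)
    t=1.7773 [y] (2,0) — stop
  → r_2 = 1.7773
beam 3: φ=0°, α=240°
  cosα=-0.5000 sinα=-0.8660 | (4,1) | tMaxX 1.0400 tMaxY 0.5312 | tΔX 2.0000 tΔY 1.1547
    t=0.5312 [y] (4,0) — stop
  → r_3 = 0.5312
beam 4: φ=45°, α=285°
  cosα=0.2588 sinα=-0.9659 | (4,1) | tMaxX 1.8546 tMaxY 0.4762 | tΔX 3.8637 tΔY 1.0353
    t=0.4762 [y] (4,0) — stop
  → r_4 = 0.4762
beam 5: φ=90°, α=330°
  cosα=0.8660 sinα=-0.5000 | (4,1) | tMaxX 0.5543 tMaxY 0.9200 | tΔX 1.1547 tΔY 2.0000
    t=0.5543 [x] (5,1)
    t=0.9200 [y] (5,0) — stop
  → r_5 = 0.9200

ranges = [4.0645, 1.7773, 0.5312, 0.4762, 0.9200]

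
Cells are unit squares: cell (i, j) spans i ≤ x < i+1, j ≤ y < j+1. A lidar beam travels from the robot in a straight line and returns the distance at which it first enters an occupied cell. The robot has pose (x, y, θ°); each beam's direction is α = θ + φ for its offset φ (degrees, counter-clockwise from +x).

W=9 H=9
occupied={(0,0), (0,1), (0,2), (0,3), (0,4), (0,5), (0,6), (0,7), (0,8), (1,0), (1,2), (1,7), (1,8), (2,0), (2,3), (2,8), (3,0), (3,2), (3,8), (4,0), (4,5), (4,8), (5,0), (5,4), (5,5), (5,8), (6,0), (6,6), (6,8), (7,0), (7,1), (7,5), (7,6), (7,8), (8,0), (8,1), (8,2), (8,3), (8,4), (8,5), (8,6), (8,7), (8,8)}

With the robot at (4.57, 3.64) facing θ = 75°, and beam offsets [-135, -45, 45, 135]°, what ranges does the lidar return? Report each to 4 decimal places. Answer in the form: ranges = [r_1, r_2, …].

beam 1: φ=-135°, α=300°
  dir = (cos 300°, sin 300°) = (0.5000, -0.8660); from cell (4,3)
  next x-line at t=0.8600, next y-line at t=0.7390; Δt_x=2.0000, Δt_y=1.1547
    y: enter (4,2) at t=0.7390
    x: enter (5,2) at t=0.8600
    y: enter (5,1) at t=1.8937
    x: enter (6,1) at t=2.8600
    y: enter (6,0) at t=3.0484 ← occupied
  → r_1 = 3.0484
beam 2: φ=-45°, α=30°
  dir = (cos 30°, sin 30°) = (0.8660, 0.5000); from cell (4,3)
  next x-line at t=0.4965, next y-line at t=0.7200; Δt_x=1.1547, Δt_y=2.0000
    x: enter (5,3) at t=0.4965
    y: enter (5,4) at t=0.7200 ← occupied
  → r_2 = 0.7200
beam 3: φ=45°, α=120°
  dir = (cos 120°, sin 120°) = (-0.5000, 0.8660); from cell (4,3)
  next x-line at t=1.1400, next y-line at t=0.4157; Δt_x=2.0000, Δt_y=1.1547
    y: enter (4,4) at t=0.4157
    x: enter (3,4) at t=1.1400
    y: enter (3,5) at t=1.5704
    y: enter (3,6) at t=2.7251
    x: enter (2,6) at t=3.1400
    y: enter (2,7) at t=3.8798
    y: enter (2,8) at t=5.0345 ← occupied
  → r_3 = 5.0345
beam 4: φ=135°, α=210°
  dir = (cos 210°, sin 210°) = (-0.8660, -0.5000); from cell (4,3)
  next x-line at t=0.6582, next y-line at t=1.2800; Δt_x=1.1547, Δt_y=2.0000
    x: enter (3,3) at t=0.6582
    y: enter (3,2) at t=1.2800 ← occupied
  → r_4 = 1.2800

ranges = [3.0484, 0.7200, 5.0345, 1.2800]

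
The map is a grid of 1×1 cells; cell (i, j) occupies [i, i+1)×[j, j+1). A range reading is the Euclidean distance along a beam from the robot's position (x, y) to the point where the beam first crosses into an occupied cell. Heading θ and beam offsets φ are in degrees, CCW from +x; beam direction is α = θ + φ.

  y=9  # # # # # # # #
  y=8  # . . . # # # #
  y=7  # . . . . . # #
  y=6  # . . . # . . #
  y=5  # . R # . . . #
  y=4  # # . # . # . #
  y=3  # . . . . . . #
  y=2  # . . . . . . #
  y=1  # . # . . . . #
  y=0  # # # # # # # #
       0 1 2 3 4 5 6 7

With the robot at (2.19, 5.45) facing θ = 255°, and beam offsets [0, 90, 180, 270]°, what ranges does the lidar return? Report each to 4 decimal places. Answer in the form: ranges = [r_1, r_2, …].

ranges = [0.7341, 0.8386, 3.6752, 1.2320]

beam 1: φ=0°, α=255°
  direction (-0.2588, -0.9659); cell (2,5); t to first gridline: x 0.7341, y 0.4659 (then +3.8637 / +1.0353)
    (2,4) via y @ 0.4659
    (1,4) via x @ 0.7341  # hit
  → r_1 = 0.7341
beam 2: φ=90°, α=345°
  direction (0.9659, -0.2588); cell (2,5); t to first gridline: x 0.8386, y 1.7387 (then +1.0353 / +3.8637)
    (3,5) via x @ 0.8386  # hit
  → r_2 = 0.8386
beam 3: φ=180°, α=75°
  direction (0.2588, 0.9659); cell (2,5); t to first gridline: x 3.1296, y 0.5694 (then +3.8637 / +1.0353)
    (2,6) via y @ 0.5694
    (2,7) via y @ 1.6047
    (2,8) via y @ 2.6400
    (3,8) via x @ 3.1296
    (3,9) via y @ 3.6752  # hit
  → r_3 = 3.6752
beam 4: φ=270°, α=165°
  direction (-0.9659, 0.2588); cell (2,5); t to first gridline: x 0.1967, y 2.1250 (then +1.0353 / +3.8637)
    (1,5) via x @ 0.1967
    (0,5) via x @ 1.2320  # hit
  → r_4 = 1.2320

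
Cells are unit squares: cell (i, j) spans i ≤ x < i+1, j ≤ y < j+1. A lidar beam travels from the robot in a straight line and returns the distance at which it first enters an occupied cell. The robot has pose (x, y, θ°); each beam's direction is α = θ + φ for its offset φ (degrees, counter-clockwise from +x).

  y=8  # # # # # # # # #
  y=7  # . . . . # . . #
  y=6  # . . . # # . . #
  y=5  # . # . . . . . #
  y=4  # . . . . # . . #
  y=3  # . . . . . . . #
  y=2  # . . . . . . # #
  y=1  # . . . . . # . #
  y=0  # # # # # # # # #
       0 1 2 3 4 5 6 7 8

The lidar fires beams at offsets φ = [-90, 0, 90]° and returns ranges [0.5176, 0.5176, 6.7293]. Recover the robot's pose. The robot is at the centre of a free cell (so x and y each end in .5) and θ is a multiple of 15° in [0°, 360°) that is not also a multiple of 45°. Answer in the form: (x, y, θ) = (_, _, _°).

The pose lattice has 42·16 = 672 candidates. Test each by forward raycasting.
  (1.5, 2.5, 150°): beam 1 = 2.8868 ≠ 0.5176 ✗
  (1.5, 3.5, 195°): beam 1 = 1.9319 ≠ 0.5176 ✗
  (4.5, 3.5, 330°): beam 1 = 2.8868 ≠ 0.5176 ✗
  …
  (5.5, 1.5, 345°): r_1=0.5176, r_2=0.5176, r_3=6.7293 — all match ✓
No second candidate reproduces the full scan.

(x, y, θ) = (5.5, 1.5, 345°)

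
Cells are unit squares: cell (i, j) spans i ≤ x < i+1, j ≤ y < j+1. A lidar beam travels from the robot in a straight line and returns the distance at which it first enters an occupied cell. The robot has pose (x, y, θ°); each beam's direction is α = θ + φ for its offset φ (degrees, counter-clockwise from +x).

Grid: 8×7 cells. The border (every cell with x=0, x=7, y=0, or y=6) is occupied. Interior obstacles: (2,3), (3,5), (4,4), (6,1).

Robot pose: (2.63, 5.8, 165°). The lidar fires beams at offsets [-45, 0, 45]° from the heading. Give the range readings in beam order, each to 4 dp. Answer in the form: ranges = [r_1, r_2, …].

ranges = [0.2309, 0.7727, 1.8822]

beam 1: φ=-45°, α=120°
  d=(-0.5000,0.8660)  start (2,5)  tX=1.2600 tY=0.2309  stride 1/|dx|=2.0000 1/|dy|=1.1547
    cross y-line → (2,6), t=0.2309 (wall)
  → r_1 = 0.2309
beam 2: φ=0°, α=165°
  d=(-0.9659,0.2588)  start (2,5)  tX=0.6522 tY=0.7727  stride 1/|dx|=1.0353 1/|dy|=3.8637
    cross x-line → (1,5), t=0.6522
    cross y-line → (1,6), t=0.7727 (wall)
  → r_2 = 0.7727
beam 3: φ=45°, α=210°
  d=(-0.8660,-0.5000)  start (2,5)  tX=0.7275 tY=1.6000  stride 1/|dx|=1.1547 1/|dy|=2.0000
    cross x-line → (1,5), t=0.7275
    cross y-line → (1,4), t=1.6000
    cross x-line → (0,4), t=1.8822 (wall)
  → r_3 = 1.8822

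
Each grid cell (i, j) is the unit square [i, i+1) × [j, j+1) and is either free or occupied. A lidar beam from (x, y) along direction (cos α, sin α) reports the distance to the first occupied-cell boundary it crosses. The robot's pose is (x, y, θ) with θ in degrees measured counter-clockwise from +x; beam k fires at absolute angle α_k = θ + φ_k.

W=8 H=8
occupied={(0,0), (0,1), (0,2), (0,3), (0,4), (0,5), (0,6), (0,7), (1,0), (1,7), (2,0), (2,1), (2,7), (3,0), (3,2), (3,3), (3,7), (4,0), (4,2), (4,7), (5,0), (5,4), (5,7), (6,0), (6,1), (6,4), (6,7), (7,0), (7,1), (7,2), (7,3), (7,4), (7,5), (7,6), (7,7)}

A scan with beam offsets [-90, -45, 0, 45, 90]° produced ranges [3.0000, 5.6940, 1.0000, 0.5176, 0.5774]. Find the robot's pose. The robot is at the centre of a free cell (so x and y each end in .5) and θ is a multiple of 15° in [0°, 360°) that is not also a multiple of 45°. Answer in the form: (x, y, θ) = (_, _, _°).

The pose lattice has 29·16 = 464 candidates. Test each by forward raycasting.
  (2.5, 3.5, 120°): beam 1 = 0.5774 ≠ 3.0000 ✗
  (5.5, 5.5, 195°): beam 1 = 1.5529 ≠ 3.0000 ✗
  (4.5, 5.5, 105°): beam 1 = 2.5882 ≠ 3.0000 ✗
  …
  (1.5, 6.5, 30°): r_1=3.0000, r_2=5.6940, r_3=1.0000, r_4=0.5176, r_5=0.5774 — all match ✓
Unique over the lattice → pose = (1.5, 6.5, 30°).

(x, y, θ) = (1.5, 6.5, 30°)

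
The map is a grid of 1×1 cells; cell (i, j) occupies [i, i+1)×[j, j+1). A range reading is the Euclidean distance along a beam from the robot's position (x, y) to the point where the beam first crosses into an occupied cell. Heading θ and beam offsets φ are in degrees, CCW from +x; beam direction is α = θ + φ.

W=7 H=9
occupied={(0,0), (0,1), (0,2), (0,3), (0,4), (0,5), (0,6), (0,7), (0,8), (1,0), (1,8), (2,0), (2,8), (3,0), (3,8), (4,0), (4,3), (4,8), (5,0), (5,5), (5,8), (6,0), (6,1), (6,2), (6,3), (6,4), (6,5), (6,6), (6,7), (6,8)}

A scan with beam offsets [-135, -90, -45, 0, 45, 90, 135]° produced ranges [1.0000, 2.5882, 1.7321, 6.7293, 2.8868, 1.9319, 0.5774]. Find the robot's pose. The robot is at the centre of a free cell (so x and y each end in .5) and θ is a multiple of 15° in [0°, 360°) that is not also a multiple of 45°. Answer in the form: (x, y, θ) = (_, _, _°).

(x, y, θ) = (3.5, 1.5, 105°)

Candidates: 33 free-cell centres × 16 headings = 528 poses. Raycast each; keep the one whose scan matches to 4 dp.
  (3.5, 6.5, 150°): beam 1 = 2.5882 ≠ 1.0000 ✗
  (4.5, 4.5, 285°): beam 1 = 4.0415 ≠ 1.0000 ✗
  (4.5, 1.5, 255°): beam 1 = 7.0000 ≠ 1.0000 ✗
  (5.5, 3.5, 165°): beam 1 = 0.5774 ≠ 1.0000 ✗
  …
  (3.5, 1.5, 105°): r_1=1.0000, r_2=2.5882, r_3=1.7321, r_4=6.7293, r_5=2.8868, r_6=1.9319, r_7=0.5774 — all match ✓
Only this pose fits every beam.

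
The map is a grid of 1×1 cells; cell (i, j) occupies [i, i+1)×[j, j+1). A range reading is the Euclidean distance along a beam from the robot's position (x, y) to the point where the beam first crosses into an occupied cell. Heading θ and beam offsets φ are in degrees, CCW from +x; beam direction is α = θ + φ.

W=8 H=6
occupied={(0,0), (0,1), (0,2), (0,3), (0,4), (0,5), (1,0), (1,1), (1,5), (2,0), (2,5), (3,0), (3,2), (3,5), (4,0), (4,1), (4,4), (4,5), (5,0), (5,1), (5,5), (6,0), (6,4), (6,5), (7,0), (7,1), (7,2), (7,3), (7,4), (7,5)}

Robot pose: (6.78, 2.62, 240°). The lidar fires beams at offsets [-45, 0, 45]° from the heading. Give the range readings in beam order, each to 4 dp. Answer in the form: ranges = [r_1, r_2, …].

beam 1: φ=-45°, α=195°
  cosα=-0.9659 sinα=-0.2588 | (6,2) | tMaxX 0.8075 tMaxY 2.3955 | tΔX 1.0353 tΔY 3.8637
    t=0.8075 [x] (5,2)
    t=1.8428 [x] (4,2)
    t=2.3955 [y] (4,1) — stop
  → r_1 = 2.3955
beam 2: φ=0°, α=240°
  cosα=-0.5000 sinα=-0.8660 | (6,2) | tMaxX 1.5600 tMaxY 0.7159 | tΔX 2.0000 tΔY 1.1547
    t=0.7159 [y] (6,1)
    t=1.5600 [x] (5,1) — stop
  → r_2 = 1.5600
beam 3: φ=45°, α=285°
  cosα=0.2588 sinα=-0.9659 | (6,2) | tMaxX 0.8500 tMaxY 0.6419 | tΔX 3.8637 tΔY 1.0353
    t=0.6419 [y] (6,1)
    t=0.8500 [x] (7,1) — stop
  → r_3 = 0.8500

ranges = [2.3955, 1.5600, 0.8500]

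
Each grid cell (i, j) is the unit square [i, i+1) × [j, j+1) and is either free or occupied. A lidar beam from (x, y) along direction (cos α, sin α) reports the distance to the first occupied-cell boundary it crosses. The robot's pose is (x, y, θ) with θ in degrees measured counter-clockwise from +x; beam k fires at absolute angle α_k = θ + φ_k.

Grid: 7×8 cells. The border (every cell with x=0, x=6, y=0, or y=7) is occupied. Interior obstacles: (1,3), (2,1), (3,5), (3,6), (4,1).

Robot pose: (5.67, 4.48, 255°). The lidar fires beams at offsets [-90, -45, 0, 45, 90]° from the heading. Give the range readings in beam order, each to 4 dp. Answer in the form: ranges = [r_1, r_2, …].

ranges = [2.0091, 5.3925, 2.5887, 0.6600, 0.3416]

beam 1: φ=-90°, α=165°
  dir = (cos 165°, sin 165°) = (-0.9659, 0.2588); from cell (5,4)
  next x-line at t=0.6936, next y-line at t=2.0091; Δt_x=1.0353, Δt_y=3.8637
    x: enter (4,4) at t=0.6936
    x: enter (3,4) at t=1.7289
    y: enter (3,5) at t=2.0091 ← occupied
  → r_1 = 2.0091
beam 2: φ=-45°, α=210°
  dir = (cos 210°, sin 210°) = (-0.8660, -0.5000); from cell (5,4)
  next x-line at t=0.7736, next y-line at t=0.9600; Δt_x=1.1547, Δt_y=2.0000
    x: enter (4,4) at t=0.7736
    y: enter (4,3) at t=0.9600
    x: enter (3,3) at t=1.9283
    y: enter (3,2) at t=2.9600
    x: enter (2,2) at t=3.0831
    x: enter (1,2) at t=4.2378
    y: enter (1,1) at t=4.9600
    x: enter (0,1) at t=5.3925 ← occupied
  → r_2 = 5.3925
beam 3: φ=0°, α=255°
  dir = (cos 255°, sin 255°) = (-0.2588, -0.9659); from cell (5,4)
  next x-line at t=2.5887, next y-line at t=0.4969; Δt_x=3.8637, Δt_y=1.0353
    y: enter (5,3) at t=0.4969
    y: enter (5,2) at t=1.5322
    y: enter (5,1) at t=2.5675
    x: enter (4,1) at t=2.5887 ← occupied
  → r_3 = 2.5887
beam 4: φ=45°, α=300°
  dir = (cos 300°, sin 300°) = (0.5000, -0.8660); from cell (5,4)
  next x-line at t=0.6600, next y-line at t=0.5543; Δt_x=2.0000, Δt_y=1.1547
    y: enter (5,3) at t=0.5543
    x: enter (6,3) at t=0.6600 ← occupied
  → r_4 = 0.6600
beam 5: φ=90°, α=345°
  dir = (cos 345°, sin 345°) = (0.9659, -0.2588); from cell (5,4)
  next x-line at t=0.3416, next y-line at t=1.8546; Δt_x=1.0353, Δt_y=3.8637
    x: enter (6,4) at t=0.3416 ← occupied
  → r_5 = 0.3416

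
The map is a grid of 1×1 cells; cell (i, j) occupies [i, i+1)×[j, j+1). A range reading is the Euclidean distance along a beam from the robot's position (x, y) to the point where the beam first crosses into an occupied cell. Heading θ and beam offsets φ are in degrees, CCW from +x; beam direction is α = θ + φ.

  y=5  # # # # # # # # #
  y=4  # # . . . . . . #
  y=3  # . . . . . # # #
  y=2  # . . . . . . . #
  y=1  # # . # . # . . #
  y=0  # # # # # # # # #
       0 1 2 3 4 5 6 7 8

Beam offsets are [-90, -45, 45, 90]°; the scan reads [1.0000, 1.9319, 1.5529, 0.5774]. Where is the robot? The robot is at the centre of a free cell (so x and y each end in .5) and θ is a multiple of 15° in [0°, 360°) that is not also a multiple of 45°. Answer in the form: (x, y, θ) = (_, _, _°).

The pose lattice has 22·16 = 352 candidates. Test each by forward raycasting.
  (1.5, 3.5, 210°): beam 1 = 0.5774 ≠ 1.0000 ✗
  (4.5, 1.5, 165°): beam 1 = 3.6235 ≠ 1.0000 ✗
  (5.5, 4.5, 120°): beam 2 = 0.5176 ≠ 1.9319 ✗
  (2.5, 1.5, 210°): beam 1 = 2.8868 ≠ 1.0000 ✗
  (1.5, 2.5, 345°): beam 1 = 0.5176 ≠ 1.0000 ✗
  …
  (7.5, 2.5, 240°): r_1=1.0000, r_2=1.9319, r_3=1.5529, r_4=0.5774 — all match ✓
Unique over the lattice → pose = (7.5, 2.5, 240°).

(x, y, θ) = (7.5, 2.5, 240°)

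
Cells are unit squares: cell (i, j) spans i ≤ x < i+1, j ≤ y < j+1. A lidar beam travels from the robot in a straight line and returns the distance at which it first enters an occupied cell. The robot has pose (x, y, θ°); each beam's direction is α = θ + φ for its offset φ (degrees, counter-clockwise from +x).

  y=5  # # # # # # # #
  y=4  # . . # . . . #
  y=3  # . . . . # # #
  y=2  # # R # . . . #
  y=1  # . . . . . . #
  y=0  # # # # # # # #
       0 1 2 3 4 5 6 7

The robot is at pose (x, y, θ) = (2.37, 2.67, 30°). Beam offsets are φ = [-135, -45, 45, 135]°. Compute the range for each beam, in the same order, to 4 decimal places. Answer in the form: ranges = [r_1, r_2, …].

beam 1: φ=-135°, α=255°
  direction (-0.2588, -0.9659); cell (2,2); t to first gridline: x 1.4296, y 0.6936 (then +3.8637 / +1.0353)
    (2,1) via y @ 0.6936
    (1,1) via x @ 1.4296
    (1,0) via y @ 1.7289  # hit
  → r_1 = 1.7289
beam 2: φ=-45°, α=345°
  direction (0.9659, -0.2588); cell (2,2); t to first gridline: x 0.6522, y 2.5887 (then +1.0353 / +3.8637)
    (3,2) via x @ 0.6522  # hit
  → r_2 = 0.6522
beam 3: φ=45°, α=75°
  direction (0.2588, 0.9659); cell (2,2); t to first gridline: x 2.4341, y 0.3416 (then +3.8637 / +1.0353)
    (2,3) via y @ 0.3416
    (2,4) via y @ 1.3769
    (2,5) via y @ 2.4122  # hit
  → r_3 = 2.4122
beam 4: φ=135°, α=165°
  direction (-0.9659, 0.2588); cell (2,2); t to first gridline: x 0.3831, y 1.2750 (then +1.0353 / +3.8637)
    (1,2) via x @ 0.3831  # hit
  → r_4 = 0.3831

ranges = [1.7289, 0.6522, 2.4122, 0.3831]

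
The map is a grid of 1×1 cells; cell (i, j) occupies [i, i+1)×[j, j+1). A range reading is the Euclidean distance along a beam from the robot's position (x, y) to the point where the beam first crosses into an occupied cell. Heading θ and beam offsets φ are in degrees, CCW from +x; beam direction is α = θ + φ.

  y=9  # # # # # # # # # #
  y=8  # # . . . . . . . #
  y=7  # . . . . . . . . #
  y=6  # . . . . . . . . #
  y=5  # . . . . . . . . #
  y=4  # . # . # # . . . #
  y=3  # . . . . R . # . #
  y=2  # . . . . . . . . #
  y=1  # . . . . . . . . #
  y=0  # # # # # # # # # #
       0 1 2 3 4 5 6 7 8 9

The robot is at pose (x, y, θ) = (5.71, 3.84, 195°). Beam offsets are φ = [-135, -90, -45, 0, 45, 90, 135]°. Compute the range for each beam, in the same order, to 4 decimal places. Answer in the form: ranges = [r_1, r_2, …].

ranges = [0.1848, 0.1656, 0.3200, 4.8762, 3.2793, 2.9402, 1.4896]

beam 1: φ=-135°, α=60°
  cosα=0.5000 sinα=0.8660 | (5,3) | tMaxX 0.5800 tMaxY 0.1848 | tΔX 2.0000 tΔY 1.1547
    t=0.1848 [y] (5,4) — stop
  → r_1 = 0.1848
beam 2: φ=-90°, α=105°
  cosα=-0.2588 sinα=0.9659 | (5,3) | tMaxX 2.7432 tMaxY 0.1656 | tΔX 3.8637 tΔY 1.0353
    t=0.1656 [y] (5,4) — stop
  → r_2 = 0.1656
beam 3: φ=-45°, α=150°
  cosα=-0.8660 sinα=0.5000 | (5,3) | tMaxX 0.8198 tMaxY 0.3200 | tΔX 1.1547 tΔY 2.0000
    t=0.3200 [y] (5,4) — stop
  → r_3 = 0.3200
beam 4: φ=0°, α=195°
  cosα=-0.9659 sinα=-0.2588 | (5,3) | tMaxX 0.7350 tMaxY 3.2455 | tΔX 1.0353 tΔY 3.8637
    t=0.7350 [x] (4,3)
    t=1.7703 [x] (3,3)
    t=2.8056 [x] (2,3)
    t=3.2455 [y] (2,2)
    t=3.8409 [x] (1,2)
    t=4.8762 [x] (0,2) — stop
  → r_4 = 4.8762
beam 5: φ=45°, α=240°
  cosα=-0.5000 sinα=-0.8660 | (5,3) | tMaxX 1.4200 tMaxY 0.9699 | tΔX 2.0000 tΔY 1.1547
    t=0.9699 [y] (5,2)
    t=1.4200 [x] (4,2)
    t=2.1246 [y] (4,1)
    t=3.2793 [y] (4,0) — stop
  → r_5 = 3.2793
beam 6: φ=90°, α=285°
  cosα=0.2588 sinα=-0.9659 | (5,3) | tMaxX 1.1205 tMaxY 0.8696 | tΔX 3.8637 tΔY 1.0353
    t=0.8696 [y] (5,2)
    t=1.1205 [x] (6,2)
    t=1.9049 [y] (6,1)
    t=2.9402 [y] (6,0) — stop
  → r_6 = 2.9402
beam 7: φ=135°, α=330°
  cosα=0.8660 sinα=-0.5000 | (5,3) | tMaxX 0.3349 tMaxY 1.6800 | tΔX 1.1547 tΔY 2.0000
    t=0.3349 [x] (6,3)
    t=1.4896 [x] (7,3) — stop
  → r_7 = 1.4896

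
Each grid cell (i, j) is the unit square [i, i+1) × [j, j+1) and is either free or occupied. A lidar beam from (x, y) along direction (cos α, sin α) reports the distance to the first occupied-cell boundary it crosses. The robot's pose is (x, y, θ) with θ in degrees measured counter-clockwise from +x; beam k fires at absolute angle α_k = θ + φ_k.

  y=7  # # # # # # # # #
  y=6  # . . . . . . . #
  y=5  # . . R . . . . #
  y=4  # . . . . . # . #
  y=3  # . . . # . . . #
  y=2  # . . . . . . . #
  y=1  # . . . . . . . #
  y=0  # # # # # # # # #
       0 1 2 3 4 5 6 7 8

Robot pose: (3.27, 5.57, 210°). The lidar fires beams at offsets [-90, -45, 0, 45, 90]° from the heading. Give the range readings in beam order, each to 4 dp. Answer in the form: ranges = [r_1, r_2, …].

ranges = [1.6512, 2.3501, 2.6212, 4.7312, 1.8129]

beam 1: φ=-90°, α=120°
  d=(-0.5000,0.8660)  start (3,5)  tX=0.5400 tY=0.4965  stride 1/|dx|=2.0000 1/|dy|=1.1547
    cross y-line → (3,6), t=0.4965
    cross x-line → (2,6), t=0.5400
    cross y-line → (2,7), t=1.6512 (wall)
  → r_1 = 1.6512
beam 2: φ=-45°, α=165°
  d=(-0.9659,0.2588)  start (3,5)  tX=0.2795 tY=1.6614  stride 1/|dx|=1.0353 1/|dy|=3.8637
    cross x-line → (2,5), t=0.2795
    cross x-line → (1,5), t=1.3148
    cross y-line → (1,6), t=1.6614
    cross x-line → (0,6), t=2.3501 (wall)
  → r_2 = 2.3501
beam 3: φ=0°, α=210°
  d=(-0.8660,-0.5000)  start (3,5)  tX=0.3118 tY=1.1400  stride 1/|dx|=1.1547 1/|dy|=2.0000
    cross x-line → (2,5), t=0.3118
    cross y-line → (2,4), t=1.1400
    cross x-line → (1,4), t=1.4665
    cross x-line → (0,4), t=2.6212 (wall)
  → r_3 = 2.6212
beam 4: φ=45°, α=255°
  d=(-0.2588,-0.9659)  start (3,5)  tX=1.0432 tY=0.5901  stride 1/|dx|=3.8637 1/|dy|=1.0353
    cross y-line → (3,4), t=0.5901
    cross x-line → (2,4), t=1.0432
    cross y-line → (2,3), t=1.6254
    cross y-line → (2,2), t=2.6607
    cross y-line → (2,1), t=3.6959
    cross y-line → (2,0), t=4.7312 (wall)
  → r_4 = 4.7312
beam 5: φ=90°, α=300°
  d=(0.5000,-0.8660)  start (3,5)  tX=1.4600 tY=0.6582  stride 1/|dx|=2.0000 1/|dy|=1.1547
    cross y-line → (3,4), t=0.6582
    cross x-line → (4,4), t=1.4600
    cross y-line → (4,3), t=1.8129 (wall)
  → r_5 = 1.8129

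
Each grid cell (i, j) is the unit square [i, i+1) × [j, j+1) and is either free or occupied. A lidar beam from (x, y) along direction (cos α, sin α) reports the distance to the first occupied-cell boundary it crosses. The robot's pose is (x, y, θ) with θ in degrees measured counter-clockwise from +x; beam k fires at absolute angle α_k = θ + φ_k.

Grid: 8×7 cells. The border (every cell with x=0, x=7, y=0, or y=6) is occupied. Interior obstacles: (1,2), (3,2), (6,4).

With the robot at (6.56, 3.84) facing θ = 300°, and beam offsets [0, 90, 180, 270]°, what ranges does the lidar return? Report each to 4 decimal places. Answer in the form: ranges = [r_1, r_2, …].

ranges = [0.8800, 0.3200, 0.1848, 2.9560]

beam 1: φ=0°, α=300°
  cosα=0.5000 sinα=-0.8660 | (6,3) | tMaxX 0.8800 tMaxY 0.9699 | tΔX 2.0000 tΔY 1.1547
    t=0.8800 [x] (7,3) — stop
  → r_1 = 0.8800
beam 2: φ=90°, α=30°
  cosα=0.8660 sinα=0.5000 | (6,3) | tMaxX 0.5081 tMaxY 0.3200 | tΔX 1.1547 tΔY 2.0000
    t=0.3200 [y] (6,4) — stop
  → r_2 = 0.3200
beam 3: φ=180°, α=120°
  cosα=-0.5000 sinα=0.8660 | (6,3) | tMaxX 1.1200 tMaxY 0.1848 | tΔX 2.0000 tΔY 1.1547
    t=0.1848 [y] (6,4) — stop
  → r_3 = 0.1848
beam 4: φ=270°, α=210°
  cosα=-0.8660 sinα=-0.5000 | (6,3) | tMaxX 0.6466 tMaxY 1.6800 | tΔX 1.1547 tΔY 2.0000
    t=0.6466 [x] (5,3)
    t=1.6800 [y] (5,2)
    t=1.8013 [x] (4,2)
    t=2.9560 [x] (3,2) — stop
  → r_4 = 2.9560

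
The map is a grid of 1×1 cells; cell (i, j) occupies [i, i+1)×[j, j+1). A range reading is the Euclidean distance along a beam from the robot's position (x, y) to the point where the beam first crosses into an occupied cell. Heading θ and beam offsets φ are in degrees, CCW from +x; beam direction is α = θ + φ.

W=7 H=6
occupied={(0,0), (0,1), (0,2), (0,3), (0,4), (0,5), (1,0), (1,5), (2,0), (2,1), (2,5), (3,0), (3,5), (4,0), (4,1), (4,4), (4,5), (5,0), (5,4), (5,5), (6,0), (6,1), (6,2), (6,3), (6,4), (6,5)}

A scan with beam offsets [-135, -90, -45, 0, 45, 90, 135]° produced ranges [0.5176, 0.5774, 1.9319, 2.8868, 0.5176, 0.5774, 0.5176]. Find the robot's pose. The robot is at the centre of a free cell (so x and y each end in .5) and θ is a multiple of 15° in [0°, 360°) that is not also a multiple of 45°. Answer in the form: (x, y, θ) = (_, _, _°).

Candidates: 16 free-cell centres × 16 headings = 256 poses. Raycast each; keep the one whose scan matches to 4 dp.
  (2.5, 4.5, 195°): beam 1 = 0.5774 ≠ 0.5176 ✗
  (2.5, 3.5, 195°): beam 1 = 1.7321 ≠ 0.5176 ✗
  (3.5, 4.5, 75°): beam 1 = 2.8868 ≠ 0.5176 ✗
  (3.5, 3.5, 210°): beam 1 = 1.5529 ≠ 0.5176 ✗
  …
  (5.5, 1.5, 120°): r_1=0.5176, r_2=0.5774, r_3=1.9319, r_4=2.8868, r_5=0.5176, r_6=0.5774, r_7=0.5176 — all match ✓
Unique over the lattice → pose = (5.5, 1.5, 120°).

(x, y, θ) = (5.5, 1.5, 120°)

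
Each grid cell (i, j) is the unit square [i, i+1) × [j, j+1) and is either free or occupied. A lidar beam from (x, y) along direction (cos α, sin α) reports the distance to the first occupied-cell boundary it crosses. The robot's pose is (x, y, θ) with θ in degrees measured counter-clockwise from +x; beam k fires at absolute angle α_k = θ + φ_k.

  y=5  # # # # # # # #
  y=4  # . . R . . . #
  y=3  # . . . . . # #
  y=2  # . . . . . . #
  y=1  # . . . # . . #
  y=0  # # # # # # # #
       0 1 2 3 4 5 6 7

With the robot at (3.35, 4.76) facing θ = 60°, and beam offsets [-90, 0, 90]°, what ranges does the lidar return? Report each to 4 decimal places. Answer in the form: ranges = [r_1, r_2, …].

ranges = [3.0600, 0.2771, 0.4800]

beam 1: φ=-90°, α=330°
  cosα=0.8660 sinα=-0.5000 | (3,4) | tMaxX 0.7506 tMaxY 1.5200 | tΔX 1.1547 tΔY 2.0000
    t=0.7506 [x] (4,4)
    t=1.5200 [y] (4,3)
    t=1.9053 [x] (5,3)
    t=3.0600 [x] (6,3) — stop
  → r_1 = 3.0600
beam 2: φ=0°, α=60°
  cosα=0.5000 sinα=0.8660 | (3,4) | tMaxX 1.3000 tMaxY 0.2771 | tΔX 2.0000 tΔY 1.1547
    t=0.2771 [y] (3,5) — stop
  → r_2 = 0.2771
beam 3: φ=90°, α=150°
  cosα=-0.8660 sinα=0.5000 | (3,4) | tMaxX 0.4041 tMaxY 0.4800 | tΔX 1.1547 tΔY 2.0000
    t=0.4041 [x] (2,4)
    t=0.4800 [y] (2,5) — stop
  → r_3 = 0.4800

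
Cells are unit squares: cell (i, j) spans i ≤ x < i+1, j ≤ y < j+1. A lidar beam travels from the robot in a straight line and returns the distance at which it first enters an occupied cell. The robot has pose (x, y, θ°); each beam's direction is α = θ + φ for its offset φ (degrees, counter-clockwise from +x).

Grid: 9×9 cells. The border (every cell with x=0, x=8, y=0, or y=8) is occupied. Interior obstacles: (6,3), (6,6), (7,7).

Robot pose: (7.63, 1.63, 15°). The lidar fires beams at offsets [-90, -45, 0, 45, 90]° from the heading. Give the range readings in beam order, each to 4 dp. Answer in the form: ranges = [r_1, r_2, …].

ranges = [0.6522, 0.4272, 0.3831, 0.7400, 2.4341]

beam 1: φ=-90°, α=285°
  d=(0.2588,-0.9659)  start (7,1)  tX=1.4296 tY=0.6522  stride 1/|dx|=3.8637 1/|dy|=1.0353
    cross y-line → (7,0), t=0.6522 (wall)
  → r_1 = 0.6522
beam 2: φ=-45°, α=330°
  d=(0.8660,-0.5000)  start (7,1)  tX=0.4272 tY=1.2600  stride 1/|dx|=1.1547 1/|dy|=2.0000
    cross x-line → (8,1), t=0.4272 (wall)
  → r_2 = 0.4272
beam 3: φ=0°, α=15°
  d=(0.9659,0.2588)  start (7,1)  tX=0.3831 tY=1.4296  stride 1/|dx|=1.0353 1/|dy|=3.8637
    cross x-line → (8,1), t=0.3831 (wall)
  → r_3 = 0.3831
beam 4: φ=45°, α=60°
  d=(0.5000,0.8660)  start (7,1)  tX=0.7400 tY=0.4272  stride 1/|dx|=2.0000 1/|dy|=1.1547
    cross y-line → (7,2), t=0.4272
    cross x-line → (8,2), t=0.7400 (wall)
  → r_4 = 0.7400
beam 5: φ=90°, α=105°
  d=(-0.2588,0.9659)  start (7,1)  tX=2.4341 tY=0.3831  stride 1/|dx|=3.8637 1/|dy|=1.0353
    cross y-line → (7,2), t=0.3831
    cross y-line → (7,3), t=1.4183
    cross x-line → (6,3), t=2.4341 (wall)
  → r_5 = 2.4341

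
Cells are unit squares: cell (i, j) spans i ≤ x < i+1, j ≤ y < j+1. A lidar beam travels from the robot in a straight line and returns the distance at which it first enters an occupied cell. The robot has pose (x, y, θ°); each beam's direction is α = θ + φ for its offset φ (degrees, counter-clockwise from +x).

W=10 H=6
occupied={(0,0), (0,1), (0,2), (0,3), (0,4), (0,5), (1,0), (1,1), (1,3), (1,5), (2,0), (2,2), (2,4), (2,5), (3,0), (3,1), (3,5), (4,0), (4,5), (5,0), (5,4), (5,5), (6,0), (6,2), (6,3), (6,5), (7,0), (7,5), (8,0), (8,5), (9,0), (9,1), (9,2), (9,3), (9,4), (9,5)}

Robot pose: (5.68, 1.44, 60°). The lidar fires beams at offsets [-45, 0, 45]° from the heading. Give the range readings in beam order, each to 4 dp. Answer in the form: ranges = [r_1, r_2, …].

beam 1: φ=-45°, α=15°
  dir = (cos 15°, sin 15°) = (0.9659, 0.2588); from cell (5,1)
  next x-line at t=0.3313, next y-line at t=2.1637; Δt_x=1.0353, Δt_y=3.8637
    x: enter (6,1) at t=0.3313
    x: enter (7,1) at t=1.3666
    y: enter (7,2) at t=2.1637
    x: enter (8,2) at t=2.4018
    x: enter (9,2) at t=3.4371 ← occupied
  → r_1 = 3.4371
beam 2: φ=0°, α=60°
  dir = (cos 60°, sin 60°) = (0.5000, 0.8660); from cell (5,1)
  next x-line at t=0.6400, next y-line at t=0.6466; Δt_x=2.0000, Δt_y=1.1547
    x: enter (6,1) at t=0.6400
    y: enter (6,2) at t=0.6466 ← occupied
  → r_2 = 0.6466
beam 3: φ=45°, α=105°
  dir = (cos 105°, sin 105°) = (-0.2588, 0.9659); from cell (5,1)
  next x-line at t=2.6273, next y-line at t=0.5798; Δt_x=3.8637, Δt_y=1.0353
    y: enter (5,2) at t=0.5798
    y: enter (5,3) at t=1.6150
    x: enter (4,3) at t=2.6273
    y: enter (4,4) at t=2.6503
    y: enter (4,5) at t=3.6856 ← occupied
  → r_3 = 3.6856

ranges = [3.4371, 0.6466, 3.6856]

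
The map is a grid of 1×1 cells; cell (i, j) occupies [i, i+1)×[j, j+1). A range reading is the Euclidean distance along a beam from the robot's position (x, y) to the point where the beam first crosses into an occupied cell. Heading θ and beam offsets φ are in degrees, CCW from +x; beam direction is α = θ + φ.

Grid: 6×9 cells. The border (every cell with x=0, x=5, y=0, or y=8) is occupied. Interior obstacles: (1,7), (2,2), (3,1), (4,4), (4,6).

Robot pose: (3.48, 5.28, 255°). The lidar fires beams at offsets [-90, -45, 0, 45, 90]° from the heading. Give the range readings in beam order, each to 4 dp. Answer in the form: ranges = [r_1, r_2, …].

beam 1: φ=-90°, α=165°
  dir = (cos 165°, sin 165°) = (-0.9659, 0.2588); from cell (3,5)
  next x-line at t=0.4969, next y-line at t=2.7819; Δt_x=1.0353, Δt_y=3.8637
    x: enter (2,5) at t=0.4969
    x: enter (1,5) at t=1.5322
    x: enter (0,5) at t=2.5675 ← occupied
  → r_1 = 2.5675
beam 2: φ=-45°, α=210°
  dir = (cos 210°, sin 210°) = (-0.8660, -0.5000); from cell (3,5)
  next x-line at t=0.5543, next y-line at t=0.5600; Δt_x=1.1547, Δt_y=2.0000
    x: enter (2,5) at t=0.5543
    y: enter (2,4) at t=0.5600
    x: enter (1,4) at t=1.7090
    y: enter (1,3) at t=2.5600
    x: enter (0,3) at t=2.8637 ← occupied
  → r_2 = 2.8637
beam 3: φ=0°, α=255°
  dir = (cos 255°, sin 255°) = (-0.2588, -0.9659); from cell (3,5)
  next x-line at t=1.8546, next y-line at t=0.2899; Δt_x=3.8637, Δt_y=1.0353
    y: enter (3,4) at t=0.2899
    y: enter (3,3) at t=1.3252
    x: enter (2,3) at t=1.8546
    y: enter (2,2) at t=2.3604 ← occupied
  → r_3 = 2.3604
beam 4: φ=45°, α=300°
  dir = (cos 300°, sin 300°) = (0.5000, -0.8660); from cell (3,5)
  next x-line at t=1.0400, next y-line at t=0.3233; Δt_x=2.0000, Δt_y=1.1547
    y: enter (3,4) at t=0.3233
    x: enter (4,4) at t=1.0400 ← occupied
  → r_4 = 1.0400
beam 5: φ=90°, α=345°
  dir = (cos 345°, sin 345°) = (0.9659, -0.2588); from cell (3,5)
  next x-line at t=0.5383, next y-line at t=1.0818; Δt_x=1.0353, Δt_y=3.8637
    x: enter (4,5) at t=0.5383
    y: enter (4,4) at t=1.0818 ← occupied
  → r_5 = 1.0818

ranges = [2.5675, 2.8637, 2.3604, 1.0400, 1.0818]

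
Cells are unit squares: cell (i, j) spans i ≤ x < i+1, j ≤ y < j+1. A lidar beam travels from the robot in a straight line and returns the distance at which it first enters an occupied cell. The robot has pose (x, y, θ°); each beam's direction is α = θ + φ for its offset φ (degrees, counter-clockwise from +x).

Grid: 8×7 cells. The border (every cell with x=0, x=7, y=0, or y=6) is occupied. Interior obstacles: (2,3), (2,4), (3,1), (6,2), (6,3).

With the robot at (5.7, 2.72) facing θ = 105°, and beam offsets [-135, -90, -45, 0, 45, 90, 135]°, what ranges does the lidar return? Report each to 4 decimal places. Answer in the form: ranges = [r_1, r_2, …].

beam 1: φ=-135°, α=330°
  cosα=0.8660 sinα=-0.5000 | (5,2) | tMaxX 0.3464 tMaxY 1.4400 | tΔX 1.1547 tΔY 2.0000
    t=0.3464 [x] (6,2) — stop
  → r_1 = 0.3464
beam 2: φ=-90°, α=15°
  cosα=0.9659 sinα=0.2588 | (5,2) | tMaxX 0.3106 tMaxY 1.0818 | tΔX 1.0353 tΔY 3.8637
    t=0.3106 [x] (6,2) — stop
  → r_2 = 0.3106
beam 3: φ=-45°, α=60°
  cosα=0.5000 sinα=0.8660 | (5,2) | tMaxX 0.6000 tMaxY 0.3233 | tΔX 2.0000 tΔY 1.1547
    t=0.3233 [y] (5,3)
    t=0.6000 [x] (6,3) — stop
  → r_3 = 0.6000
beam 4: φ=0°, α=105°
  cosα=-0.2588 sinα=0.9659 | (5,2) | tMaxX 2.7046 tMaxY 0.2899 | tΔX 3.8637 tΔY 1.0353
    t=0.2899 [y] (5,3)
    t=1.3252 [y] (5,4)
    t=2.3604 [y] (5,5)
    t=2.7046 [x] (4,5)
    t=3.3957 [y] (4,6) — stop
  → r_4 = 3.3957
beam 5: φ=45°, α=150°
  cosα=-0.8660 sinα=0.5000 | (5,2) | tMaxX 0.8083 tMaxY 0.5600 | tΔX 1.1547 tΔY 2.0000
    t=0.5600 [y] (5,3)
    t=0.8083 [x] (4,3)
    t=1.9630 [x] (3,3)
    t=2.5600 [y] (3,4)
    t=3.1177 [x] (2,4) — stop
  → r_5 = 3.1177
beam 6: φ=90°, α=195°
  cosα=-0.9659 sinα=-0.2588 | (5,2) | tMaxX 0.7247 tMaxY 2.7819 | tΔX 1.0353 tΔY 3.8637
    t=0.7247 [x] (4,2)
    t=1.7600 [x] (3,2)
    t=2.7819 [y] (3,1) — stop
  → r_6 = 2.7819
beam 7: φ=135°, α=240°
  cosα=-0.5000 sinα=-0.8660 | (5,2) | tMaxX 1.4000 tMaxY 0.8314 | tΔX 2.0000 tΔY 1.1547
    t=0.8314 [y] (5,1)
    t=1.4000 [x] (4,1)
    t=1.9861 [y] (4,0) — stop
  → r_7 = 1.9861

ranges = [0.3464, 0.3106, 0.6000, 3.3957, 3.1177, 2.7819, 1.9861]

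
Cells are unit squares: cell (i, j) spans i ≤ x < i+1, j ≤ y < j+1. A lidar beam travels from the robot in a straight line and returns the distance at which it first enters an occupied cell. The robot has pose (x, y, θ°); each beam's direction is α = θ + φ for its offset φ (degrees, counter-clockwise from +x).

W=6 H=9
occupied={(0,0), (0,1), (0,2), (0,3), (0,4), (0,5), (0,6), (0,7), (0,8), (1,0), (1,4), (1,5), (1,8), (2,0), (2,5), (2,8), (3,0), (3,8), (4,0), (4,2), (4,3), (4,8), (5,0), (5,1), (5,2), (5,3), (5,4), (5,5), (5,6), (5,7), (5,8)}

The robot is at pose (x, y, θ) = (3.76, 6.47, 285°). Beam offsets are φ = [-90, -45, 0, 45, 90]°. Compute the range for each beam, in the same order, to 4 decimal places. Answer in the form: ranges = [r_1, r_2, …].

ranges = [1.8159, 1.5200, 2.5571, 1.4318, 1.2837]

beam 1: φ=-90°, α=195°
  d=(-0.9659,-0.2588)  start (3,6)  tX=0.7868 tY=1.8159  stride 1/|dx|=1.0353 1/|dy|=3.8637
    cross x-line → (2,6), t=0.7868
    cross y-line → (2,5), t=1.8159 (wall)
  → r_1 = 1.8159
beam 2: φ=-45°, α=240°
  d=(-0.5000,-0.8660)  start (3,6)  tX=1.5200 tY=0.5427  stride 1/|dx|=2.0000 1/|dy|=1.1547
    cross y-line → (3,5), t=0.5427
    cross x-line → (2,5), t=1.5200 (wall)
  → r_2 = 1.5200
beam 3: φ=0°, α=285°
  d=(0.2588,-0.9659)  start (3,6)  tX=0.9273 tY=0.4866  stride 1/|dx|=3.8637 1/|dy|=1.0353
    cross y-line → (3,5), t=0.4866
    cross x-line → (4,5), t=0.9273
    cross y-line → (4,4), t=1.5219
    cross y-line → (4,3), t=2.5571 (wall)
  → r_3 = 2.5571
beam 4: φ=45°, α=330°
  d=(0.8660,-0.5000)  start (3,6)  tX=0.2771 tY=0.9400  stride 1/|dx|=1.1547 1/|dy|=2.0000
    cross x-line → (4,6), t=0.2771
    cross y-line → (4,5), t=0.9400
    cross x-line → (5,5), t=1.4318 (wall)
  → r_4 = 1.4318
beam 5: φ=90°, α=15°
  d=(0.9659,0.2588)  start (3,6)  tX=0.2485 tY=2.0478  stride 1/|dx|=1.0353 1/|dy|=3.8637
    cross x-line → (4,6), t=0.2485
    cross x-line → (5,6), t=1.2837 (wall)
  → r_5 = 1.2837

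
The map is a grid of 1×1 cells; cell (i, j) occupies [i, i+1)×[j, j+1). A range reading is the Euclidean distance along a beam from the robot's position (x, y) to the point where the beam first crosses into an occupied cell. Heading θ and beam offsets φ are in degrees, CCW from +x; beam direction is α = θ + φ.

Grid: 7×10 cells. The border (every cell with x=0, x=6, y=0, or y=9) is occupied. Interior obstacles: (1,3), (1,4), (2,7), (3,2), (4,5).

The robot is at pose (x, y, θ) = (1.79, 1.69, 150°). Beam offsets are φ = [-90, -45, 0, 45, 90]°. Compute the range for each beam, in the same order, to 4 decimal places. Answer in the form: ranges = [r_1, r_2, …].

ranges = [4.4200, 1.3562, 0.9122, 0.8179, 0.7967]

beam 1: φ=-90°, α=60°
  dir = (cos 60°, sin 60°) = (0.5000, 0.8660); from cell (1,1)
  next x-line at t=0.4200, next y-line at t=0.3580; Δt_x=2.0000, Δt_y=1.1547
    y: enter (1,2) at t=0.3580
    x: enter (2,2) at t=0.4200
    y: enter (2,3) at t=1.5127
    x: enter (3,3) at t=2.4200
    y: enter (3,4) at t=2.6674
    y: enter (3,5) at t=3.8221
    x: enter (4,5) at t=4.4200 ← occupied
  → r_1 = 4.4200
beam 2: φ=-45°, α=105°
  dir = (cos 105°, sin 105°) = (-0.2588, 0.9659); from cell (1,1)
  next x-line at t=3.0523, next y-line at t=0.3209; Δt_x=3.8637, Δt_y=1.0353
    y: enter (1,2) at t=0.3209
    y: enter (1,3) at t=1.3562 ← occupied
  → r_2 = 1.3562
beam 3: φ=0°, α=150°
  dir = (cos 150°, sin 150°) = (-0.8660, 0.5000); from cell (1,1)
  next x-line at t=0.9122, next y-line at t=0.6200; Δt_x=1.1547, Δt_y=2.0000
    y: enter (1,2) at t=0.6200
    x: enter (0,2) at t=0.9122 ← occupied
  → r_3 = 0.9122
beam 4: φ=45°, α=195°
  dir = (cos 195°, sin 195°) = (-0.9659, -0.2588); from cell (1,1)
  next x-line at t=0.8179, next y-line at t=2.6660; Δt_x=1.0353, Δt_y=3.8637
    x: enter (0,1) at t=0.8179 ← occupied
  → r_4 = 0.8179
beam 5: φ=90°, α=240°
  dir = (cos 240°, sin 240°) = (-0.5000, -0.8660); from cell (1,1)
  next x-line at t=1.5800, next y-line at t=0.7967; Δt_x=2.0000, Δt_y=1.1547
    y: enter (1,0) at t=0.7967 ← occupied
  → r_5 = 0.7967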